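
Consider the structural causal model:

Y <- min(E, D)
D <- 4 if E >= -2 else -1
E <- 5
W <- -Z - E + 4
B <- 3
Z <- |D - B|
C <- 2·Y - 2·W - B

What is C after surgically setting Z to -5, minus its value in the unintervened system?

-12

Under do(Z=-5), the mechanism Z <- |D - B| is discarded; Z is fixed at -5.
D = 4 if E >= -2 else -1  [with E=5]  = 4
Y = min(E, D)  [with E=5, D=4]  = 4
W = -Z - E + 4  [with Z=-5, E=5]  = 4
C = 2·Y - 2·W - B  [with Y=4, W=4, B=3]  = -3
Without intervention: D = 4 if E >= -2 else -1  [with E=5]  = 4; Y = min(E, D)  [with E=5, D=4]  = 4; Z = |D - B|  [with D=4, B=3]  = 1; W = -Z - E + 4  [with Z=1, E=5]  = -2; C = 2·Y - 2·W - B  [with Y=4, W=-2, B=3]  = 9.
Change = -3 − 9 = -12.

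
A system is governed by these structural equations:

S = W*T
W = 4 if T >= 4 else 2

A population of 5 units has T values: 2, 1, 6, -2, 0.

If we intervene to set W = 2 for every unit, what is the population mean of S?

do(W=2) breaks W's dependence on T. With W=2 fixed, S across the units is 4, 2, 12, -4, 0, mean 2.8.

2.8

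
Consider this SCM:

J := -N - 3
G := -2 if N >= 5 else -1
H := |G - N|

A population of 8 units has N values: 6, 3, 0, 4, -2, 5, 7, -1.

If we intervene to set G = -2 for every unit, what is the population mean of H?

4.75

do(G=-2) breaks G's dependence on N. With G=-2 fixed, H across the units is 8, 5, 2, 6, 0, 7, 9, 1, mean 4.75.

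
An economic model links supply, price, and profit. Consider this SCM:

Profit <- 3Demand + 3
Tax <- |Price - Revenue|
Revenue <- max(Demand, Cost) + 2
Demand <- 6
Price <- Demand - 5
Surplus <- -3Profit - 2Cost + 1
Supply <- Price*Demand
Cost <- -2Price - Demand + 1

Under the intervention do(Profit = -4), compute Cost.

Under do(Profit=-4), the mechanism Profit <- 3Demand + 3 is discarded; Profit is fixed at -4.
Since Cost is not a descendant of the intervened variable, it is unaffected.
Price = Demand - 5  [with Demand=6]  = 1
Cost = -2Price - Demand + 1  [with Price=1, Demand=6]  = -7

-7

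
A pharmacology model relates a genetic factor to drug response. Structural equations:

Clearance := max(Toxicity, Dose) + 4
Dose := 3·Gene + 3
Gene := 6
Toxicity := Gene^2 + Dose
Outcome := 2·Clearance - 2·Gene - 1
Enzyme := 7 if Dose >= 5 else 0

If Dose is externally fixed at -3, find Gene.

6

Under do(Dose=-3), the mechanism Dose := 3·Gene + 3 is discarded; Dose is fixed at -3.
Gene is not downstream of the intervention, so its value is determined by the original equations.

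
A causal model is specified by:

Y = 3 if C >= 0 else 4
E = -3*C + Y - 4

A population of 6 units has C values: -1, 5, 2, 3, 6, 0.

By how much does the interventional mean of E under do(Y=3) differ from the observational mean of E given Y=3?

Every unit gets Y=3 under the intervention. E values become 2, -16, -7, -10, -19, -1; E[E|do(Y=3)] = -8.5.
Observing Y=3 restricts to units where Y's equation naturally yields 3: C ∈ {5, 2, 3, 6, 0}. In that subpopulation E = -16, -7, -10, -19, -1, mean -10.6.
Difference = -8.5 − (-10.6) = 2.1.

2.1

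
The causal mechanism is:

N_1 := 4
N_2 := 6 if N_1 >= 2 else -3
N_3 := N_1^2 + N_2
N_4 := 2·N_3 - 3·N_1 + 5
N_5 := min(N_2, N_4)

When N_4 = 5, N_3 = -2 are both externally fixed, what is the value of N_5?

5

The joint intervention fixes N_4 = 5, N_3 = -2, removing each variable's own equation.
N_2 = 6 if N_1 >= 2 else -3  [with N_1=4]  = 6
N_5 = min(N_2, N_4)  [with N_2=6, N_4=5]  = 5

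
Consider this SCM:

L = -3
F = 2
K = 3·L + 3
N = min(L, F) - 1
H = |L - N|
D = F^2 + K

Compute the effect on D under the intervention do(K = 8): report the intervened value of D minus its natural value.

The intervention breaks the incoming arrows to K: K = 3·L + 3 no longer applies, and K = 8.
D = F^2 + K  [with F=2, K=8]  = 12
Without intervention: K = 3·L + 3  [with L=-3]  = -6; D = F^2 + K  [with F=2, K=-6]  = -2.
Change = 12 − (-2) = 14.

14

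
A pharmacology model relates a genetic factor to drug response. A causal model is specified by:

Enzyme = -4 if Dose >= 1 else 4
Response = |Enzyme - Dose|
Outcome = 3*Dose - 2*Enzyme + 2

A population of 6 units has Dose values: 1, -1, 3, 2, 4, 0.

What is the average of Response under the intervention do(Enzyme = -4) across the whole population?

Every unit gets Enzyme=-4 under the intervention. Response values become 5, 3, 7, 6, 8, 4; E[Response|do(Enzyme=-4)] = 5.5.

5.5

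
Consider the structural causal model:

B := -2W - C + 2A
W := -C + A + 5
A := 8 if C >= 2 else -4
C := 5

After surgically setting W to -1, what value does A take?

Under do(W=-1), the mechanism W := -C + A + 5 is discarded; W is fixed at -1.
Since A is not a descendant of the intervened variable, it is unaffected.
A = 8 if C >= 2 else -4  [with C=5]  = 8

8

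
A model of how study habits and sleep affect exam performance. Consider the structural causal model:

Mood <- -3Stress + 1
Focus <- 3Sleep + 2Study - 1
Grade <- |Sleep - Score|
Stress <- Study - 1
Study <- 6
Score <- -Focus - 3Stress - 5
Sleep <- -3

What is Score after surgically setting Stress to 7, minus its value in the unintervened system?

-6

do(Stress=7) replaces the equation Stress <- Study - 1 with the constant Stress = 7.
Focus = 3Sleep + 2Study - 1  [with Sleep=-3, Study=6]  = 2
Score = -Focus - 3Stress - 5  [with Focus=2, Stress=7]  = -28
Without intervention: Stress = Study - 1  [with Study=6]  = 5; Focus = 3Sleep + 2Study - 1  [with Sleep=-3, Study=6]  = 2; Score = -Focus - 3Stress - 5  [with Focus=2, Stress=5]  = -22.
Change = -28 − (-22) = -6.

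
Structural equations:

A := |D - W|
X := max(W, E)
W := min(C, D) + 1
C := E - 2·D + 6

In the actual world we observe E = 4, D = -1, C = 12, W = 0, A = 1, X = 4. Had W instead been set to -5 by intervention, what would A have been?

Intervening sets W = -5 and removes its equation (W := min(C, D) + 1).
A = |D - W|  [with D=-1, W=-5]  = 4

4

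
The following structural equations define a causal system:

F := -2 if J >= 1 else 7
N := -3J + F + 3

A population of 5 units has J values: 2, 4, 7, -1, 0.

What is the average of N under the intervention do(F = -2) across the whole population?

-6.2

do(F=-2) breaks F's dependence on J. With F=-2 fixed, N across the units is -5, -11, -20, 4, 1, mean -6.2.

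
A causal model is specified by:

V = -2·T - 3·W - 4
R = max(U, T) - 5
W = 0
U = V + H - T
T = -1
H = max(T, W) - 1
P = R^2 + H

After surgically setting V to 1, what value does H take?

The intervention breaks the incoming arrows to V: V = -2·T - 3·W - 4 no longer applies, and V = 1.
H is not downstream of the intervention, so its value is determined by the original equations.
H = max(T, W) - 1  [with T=-1, W=0]  = -1

-1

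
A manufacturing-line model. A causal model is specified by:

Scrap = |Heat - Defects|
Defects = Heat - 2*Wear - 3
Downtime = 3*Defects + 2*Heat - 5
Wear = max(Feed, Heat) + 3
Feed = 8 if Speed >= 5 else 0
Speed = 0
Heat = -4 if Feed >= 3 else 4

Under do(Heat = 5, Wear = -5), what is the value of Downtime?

Under do(Heat = 5, Wear = -5), each intervened variable's structural equation is replaced by its fixed value.
Defects = Heat - 2*Wear - 3  [with Heat=5, Wear=-5]  = 12
Downtime = 3*Defects + 2*Heat - 5  [with Defects=12, Heat=5]  = 41

41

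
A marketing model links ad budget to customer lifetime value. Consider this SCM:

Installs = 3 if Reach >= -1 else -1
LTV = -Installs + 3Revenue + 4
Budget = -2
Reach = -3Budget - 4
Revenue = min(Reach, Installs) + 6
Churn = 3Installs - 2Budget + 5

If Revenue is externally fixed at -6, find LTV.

-17

The intervention breaks the incoming arrows to Revenue: Revenue = min(Reach, Installs) + 6 no longer applies, and Revenue = -6.
Reach = -3Budget - 4  [with Budget=-2]  = 2
Installs = 3 if Reach >= -1 else -1  [with Reach=2]  = 3
LTV = -Installs + 3Revenue + 4  [with Installs=3, Revenue=-6]  = -17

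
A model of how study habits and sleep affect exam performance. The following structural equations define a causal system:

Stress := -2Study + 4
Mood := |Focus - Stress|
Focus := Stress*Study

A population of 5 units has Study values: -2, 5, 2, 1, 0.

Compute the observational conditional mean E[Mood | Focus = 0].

Conditioning on Focus=0 selects the 2 unit(s) with Study ∈ {2, 0}. Their Mood values: 0, 4. Mean = 2.

2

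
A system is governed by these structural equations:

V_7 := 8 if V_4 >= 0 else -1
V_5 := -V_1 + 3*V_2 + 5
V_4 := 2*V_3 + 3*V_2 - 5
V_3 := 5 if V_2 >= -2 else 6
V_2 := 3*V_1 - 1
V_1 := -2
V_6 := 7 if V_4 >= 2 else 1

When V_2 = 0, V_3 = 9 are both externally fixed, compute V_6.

Under do(V_2 = 0, V_3 = 9), each intervened variable's structural equation is replaced by its fixed value.
V_4 = 2*V_3 + 3*V_2 - 5  [with V_3=9, V_2=0]  = 13
V_6 = 7 if V_4 >= 2 else 1  [with V_4=13]  = 7

7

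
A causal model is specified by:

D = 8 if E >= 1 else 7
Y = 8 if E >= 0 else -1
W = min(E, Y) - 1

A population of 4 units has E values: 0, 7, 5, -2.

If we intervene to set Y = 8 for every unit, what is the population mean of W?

1.5

Under do(Y=8), Y's equation is replaced by Y=8 for every unit. Per-unit W: -1, 6, 4, -3. Mean = 1.5.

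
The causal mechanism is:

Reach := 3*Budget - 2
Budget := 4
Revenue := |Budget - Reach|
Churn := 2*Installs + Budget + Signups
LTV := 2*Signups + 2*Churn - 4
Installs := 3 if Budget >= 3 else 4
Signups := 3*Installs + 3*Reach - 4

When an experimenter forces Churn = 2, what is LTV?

Under do(Churn=2), the mechanism Churn := 2*Installs + Budget + Signups is discarded; Churn is fixed at 2.
Reach = 3*Budget - 2  [with Budget=4]  = 10
Installs = 3 if Budget >= 3 else 4  [with Budget=4]  = 3
Signups = 3*Installs + 3*Reach - 4  [with Installs=3, Reach=10]  = 35
LTV = 2*Signups + 2*Churn - 4  [with Signups=35, Churn=2]  = 70

70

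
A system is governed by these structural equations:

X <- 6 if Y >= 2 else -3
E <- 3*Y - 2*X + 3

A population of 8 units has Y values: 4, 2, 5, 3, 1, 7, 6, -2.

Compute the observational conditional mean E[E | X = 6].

Conditioning on X=6 selects the 6 unit(s) with Y ∈ {4, 2, 5, 3, 7, 6}. Their E values: 3, -3, 6, 0, 12, 9. Mean = 4.5.

4.5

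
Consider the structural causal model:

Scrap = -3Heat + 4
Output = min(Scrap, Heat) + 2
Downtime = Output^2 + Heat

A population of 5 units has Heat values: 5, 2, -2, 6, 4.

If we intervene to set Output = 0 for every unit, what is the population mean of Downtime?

The intervention sets Output=0 in all 5 units regardless of Heat. Recomputing Downtime per unit gives 5, 2, -2, 6, 4; average 3.

3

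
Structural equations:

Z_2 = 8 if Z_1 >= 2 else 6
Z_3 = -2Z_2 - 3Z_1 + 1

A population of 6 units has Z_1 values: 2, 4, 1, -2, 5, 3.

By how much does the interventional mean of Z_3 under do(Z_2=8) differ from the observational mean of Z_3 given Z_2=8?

4

do(Z_2=8) breaks Z_2's dependence on Z_1. With Z_2=8 fixed, Z_3 across the units is -21, -27, -18, -9, -30, -24, mean -21.5.
Conditioning on Z_2=8 selects the 4 unit(s) with Z_1 ∈ {2, 4, 5, 3}. Their Z_3 values: -21, -27, -30, -24. Mean = -25.5.
Difference = -21.5 − (-25.5) = 4.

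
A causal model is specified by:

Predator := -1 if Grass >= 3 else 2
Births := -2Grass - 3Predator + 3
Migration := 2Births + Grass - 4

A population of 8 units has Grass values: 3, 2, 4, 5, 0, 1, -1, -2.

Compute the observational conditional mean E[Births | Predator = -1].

Observing Predator=-1 restricts to units where Predator's equation naturally yields -1: Grass ∈ {3, 4, 5}. In that subpopulation Births = 0, -2, -4, mean -2.

-2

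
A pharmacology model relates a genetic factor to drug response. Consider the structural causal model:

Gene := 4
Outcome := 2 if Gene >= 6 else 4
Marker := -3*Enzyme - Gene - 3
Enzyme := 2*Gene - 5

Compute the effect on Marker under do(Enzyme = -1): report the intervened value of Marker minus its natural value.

12

The intervention breaks the incoming arrows to Enzyme: Enzyme := 2*Gene - 5 no longer applies, and Enzyme = -1.
Marker = -3*Enzyme - Gene - 3  [with Enzyme=-1, Gene=4]  = -4
Without intervention: Enzyme = 2*Gene - 5  [with Gene=4]  = 3; Marker = -3*Enzyme - Gene - 3  [with Enzyme=3, Gene=4]  = -16.
Change = -4 − (-16) = 12.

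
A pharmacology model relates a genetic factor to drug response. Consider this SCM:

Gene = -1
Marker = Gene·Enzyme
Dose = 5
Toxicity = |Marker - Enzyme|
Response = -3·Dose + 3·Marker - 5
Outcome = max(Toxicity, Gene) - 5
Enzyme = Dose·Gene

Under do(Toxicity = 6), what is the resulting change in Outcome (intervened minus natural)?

-4

Intervening sets Toxicity = 6 and removes its equation (Toxicity = |Marker - Enzyme|).
Outcome = max(Toxicity, Gene) - 5  [with Toxicity=6, Gene=-1]  = 1
Without intervention: Enzyme = Dose·Gene  [with Dose=5, Gene=-1]  = -5; Marker = Gene·Enzyme  [with Gene=-1, Enzyme=-5]  = 5; Toxicity = |Marker - Enzyme|  [with Marker=5, Enzyme=-5]  = 10; Outcome = max(Toxicity, Gene) - 5  [with Toxicity=10, Gene=-1]  = 5.
Change = 1 − 5 = -4.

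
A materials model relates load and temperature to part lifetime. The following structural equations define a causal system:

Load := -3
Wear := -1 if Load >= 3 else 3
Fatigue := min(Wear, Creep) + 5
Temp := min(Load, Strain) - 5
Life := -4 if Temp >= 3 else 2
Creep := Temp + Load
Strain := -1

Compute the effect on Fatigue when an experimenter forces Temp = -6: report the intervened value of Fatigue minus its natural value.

The intervention breaks the incoming arrows to Temp: Temp := min(Load, Strain) - 5 no longer applies, and Temp = -6.
Creep = Temp + Load  [with Temp=-6, Load=-3]  = -9
Wear = -1 if Load >= 3 else 3  [with Load=-3]  = 3
Fatigue = min(Wear, Creep) + 5  [with Wear=3, Creep=-9]  = -4
Without intervention: Temp = min(Load, Strain) - 5  [with Load=-3, Strain=-1]  = -8; Creep = Temp + Load  [with Temp=-8, Load=-3]  = -11; Wear = -1 if Load >= 3 else 3  [with Load=-3]  = 3; Fatigue = min(Wear, Creep) + 5  [with Wear=3, Creep=-11]  = -6.
Change = -4 − (-6) = 2.

2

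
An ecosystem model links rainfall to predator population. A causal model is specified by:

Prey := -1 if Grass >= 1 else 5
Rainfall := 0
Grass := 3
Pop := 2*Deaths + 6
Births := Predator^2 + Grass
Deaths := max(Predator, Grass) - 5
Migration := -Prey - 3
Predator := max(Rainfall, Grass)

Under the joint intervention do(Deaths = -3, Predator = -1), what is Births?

4

Setting Deaths = -3, Predator = -1 by intervention discards those variables' equations.
Births = Predator^2 + Grass  [with Predator=-1, Grass=3]  = 4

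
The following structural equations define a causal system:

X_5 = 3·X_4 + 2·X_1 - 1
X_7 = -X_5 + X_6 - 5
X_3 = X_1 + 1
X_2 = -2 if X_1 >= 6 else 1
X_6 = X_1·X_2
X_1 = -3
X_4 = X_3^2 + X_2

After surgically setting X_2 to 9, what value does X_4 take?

13

Under do(X_2=9), the mechanism X_2 = -2 if X_1 >= 6 else 1 is discarded; X_2 is fixed at 9.
X_3 = X_1 + 1  [with X_1=-3]  = -2
X_4 = X_3^2 + X_2  [with X_3=-2, X_2=9]  = 13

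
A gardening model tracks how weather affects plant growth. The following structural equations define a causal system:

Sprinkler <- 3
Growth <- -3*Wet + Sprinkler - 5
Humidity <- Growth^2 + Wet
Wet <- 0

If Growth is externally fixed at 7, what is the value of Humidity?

49

The intervention breaks the incoming arrows to Growth: Growth <- -3*Wet + Sprinkler - 5 no longer applies, and Growth = 7.
Humidity = Growth^2 + Wet  [with Growth=7, Wet=0]  = 49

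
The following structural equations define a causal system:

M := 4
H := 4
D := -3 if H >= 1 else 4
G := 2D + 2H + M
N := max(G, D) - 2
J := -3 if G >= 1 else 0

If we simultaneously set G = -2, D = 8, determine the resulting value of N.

6

The joint intervention fixes G = -2, D = 8, removing each variable's own equation.
N = max(G, D) - 2  [with G=-2, D=8]  = 6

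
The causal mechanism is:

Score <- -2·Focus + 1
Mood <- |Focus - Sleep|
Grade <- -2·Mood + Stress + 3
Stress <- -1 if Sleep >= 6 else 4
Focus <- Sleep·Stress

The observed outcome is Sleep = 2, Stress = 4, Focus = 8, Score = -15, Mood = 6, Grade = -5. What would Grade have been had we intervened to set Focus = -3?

The intervention breaks the incoming arrows to Focus: Focus <- Sleep·Stress no longer applies, and Focus = -3.
Stress = -1 if Sleep >= 6 else 4  [with Sleep=2]  = 4
Mood = |Focus - Sleep|  [with Focus=-3, Sleep=2]  = 5
Grade = -2·Mood + Stress + 3  [with Mood=5, Stress=4]  = -3

-3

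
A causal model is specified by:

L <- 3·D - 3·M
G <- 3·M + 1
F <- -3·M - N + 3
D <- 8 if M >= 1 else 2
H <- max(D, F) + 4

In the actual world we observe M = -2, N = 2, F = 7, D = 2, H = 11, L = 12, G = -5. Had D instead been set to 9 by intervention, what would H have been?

13

Intervening sets D = 9 and removes its equation (D <- 8 if M >= 1 else 2).
F = -3·M - N + 3  [with M=-2, N=2]  = 7
H = max(D, F) + 4  [with D=9, F=7]  = 13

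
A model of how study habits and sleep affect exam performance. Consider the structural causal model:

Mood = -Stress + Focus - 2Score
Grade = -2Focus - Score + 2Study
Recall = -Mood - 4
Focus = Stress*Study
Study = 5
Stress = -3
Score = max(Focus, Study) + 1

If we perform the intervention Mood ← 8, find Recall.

-12

The intervention breaks the incoming arrows to Mood: Mood = -Stress + Focus - 2Score no longer applies, and Mood = 8.
Recall = -Mood - 4  [with Mood=8]  = -12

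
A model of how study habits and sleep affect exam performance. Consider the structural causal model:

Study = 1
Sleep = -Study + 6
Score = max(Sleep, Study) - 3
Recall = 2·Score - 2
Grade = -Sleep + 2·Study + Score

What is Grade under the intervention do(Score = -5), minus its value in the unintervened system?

-7

do(Score=-5) replaces the equation Score = max(Sleep, Study) - 3 with the constant Score = -5.
Sleep = -Study + 6  [with Study=1]  = 5
Grade = -Sleep + 2·Study + Score  [with Sleep=5, Study=1, Score=-5]  = -8
Without intervention: Sleep = -Study + 6  [with Study=1]  = 5; Score = max(Sleep, Study) - 3  [with Sleep=5, Study=1]  = 2; Grade = -Sleep + 2·Study + Score  [with Sleep=5, Study=1, Score=2]  = -1.
Change = -8 − (-1) = -7.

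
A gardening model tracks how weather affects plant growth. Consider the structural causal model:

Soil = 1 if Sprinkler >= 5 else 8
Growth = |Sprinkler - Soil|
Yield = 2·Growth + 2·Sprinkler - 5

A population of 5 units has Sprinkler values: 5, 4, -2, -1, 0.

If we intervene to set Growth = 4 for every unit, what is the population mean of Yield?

The intervention sets Growth=4 in all 5 units regardless of Sprinkler. Recomputing Yield per unit gives 13, 11, -1, 1, 3; average 5.4.

5.4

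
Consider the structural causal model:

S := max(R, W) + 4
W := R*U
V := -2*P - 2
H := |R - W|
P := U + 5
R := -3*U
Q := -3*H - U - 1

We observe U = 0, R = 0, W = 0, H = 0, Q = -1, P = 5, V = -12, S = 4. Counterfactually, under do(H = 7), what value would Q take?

Intervening sets H = 7 and removes its equation (H := |R - W|).
Q = -3*H - U - 1  [with H=7, U=0]  = -22

-22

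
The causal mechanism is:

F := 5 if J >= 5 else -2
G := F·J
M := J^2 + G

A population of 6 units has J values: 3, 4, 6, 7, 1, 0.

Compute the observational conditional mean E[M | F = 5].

E[M|F=5] averages over only the 2 units with F=5 (J = 6, 7): M = 66, 84, mean 75.

75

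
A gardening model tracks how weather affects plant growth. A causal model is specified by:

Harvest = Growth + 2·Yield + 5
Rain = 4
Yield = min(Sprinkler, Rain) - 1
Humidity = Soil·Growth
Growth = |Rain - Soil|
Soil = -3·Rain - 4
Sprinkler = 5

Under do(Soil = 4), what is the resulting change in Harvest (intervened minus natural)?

-20

The intervention breaks the incoming arrows to Soil: Soil = -3·Rain - 4 no longer applies, and Soil = 4.
Growth = |Rain - Soil|  [with Rain=4, Soil=4]  = 0
Yield = min(Sprinkler, Rain) - 1  [with Sprinkler=5, Rain=4]  = 3
Harvest = Growth + 2·Yield + 5  [with Growth=0, Yield=3]  = 11
Without intervention: Soil = -3·Rain - 4  [with Rain=4]  = -16; Growth = |Rain - Soil|  [with Rain=4, Soil=-16]  = 20; Yield = min(Sprinkler, Rain) - 1  [with Sprinkler=5, Rain=4]  = 3; Harvest = Growth + 2·Yield + 5  [with Growth=20, Yield=3]  = 31.
Change = 11 − 31 = -20.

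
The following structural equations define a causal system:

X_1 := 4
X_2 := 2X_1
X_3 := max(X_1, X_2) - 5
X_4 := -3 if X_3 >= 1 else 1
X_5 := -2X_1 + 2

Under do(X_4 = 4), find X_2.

The intervention breaks the incoming arrows to X_4: X_4 := -3 if X_3 >= 1 else 1 no longer applies, and X_4 = 4.
Since X_2 is not a descendant of the intervened variable, it is unaffected.
X_2 = 2X_1  [with X_1=4]  = 8

8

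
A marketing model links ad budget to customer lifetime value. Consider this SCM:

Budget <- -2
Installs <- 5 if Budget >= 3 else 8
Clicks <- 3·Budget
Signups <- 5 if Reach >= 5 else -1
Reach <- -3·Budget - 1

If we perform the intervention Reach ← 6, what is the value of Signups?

do(Reach=6) replaces the equation Reach <- -3·Budget - 1 with the constant Reach = 6.
Signups = 5 if Reach >= 5 else -1  [with Reach=6]  = 5

5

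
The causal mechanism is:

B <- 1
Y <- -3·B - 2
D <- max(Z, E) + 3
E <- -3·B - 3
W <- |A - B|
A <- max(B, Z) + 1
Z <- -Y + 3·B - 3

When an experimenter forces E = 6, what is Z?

5

do(E=6) replaces the equation E <- -3·B - 3 with the constant E = 6.
Z is not downstream of the intervention, so its value is determined by the original equations.
Y = -3·B - 2  [with B=1]  = -5
Z = -Y + 3·B - 3  [with Y=-5, B=1]  = 5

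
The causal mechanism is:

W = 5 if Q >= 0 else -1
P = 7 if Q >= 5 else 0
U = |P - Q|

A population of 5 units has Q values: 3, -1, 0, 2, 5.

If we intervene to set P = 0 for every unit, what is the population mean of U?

Under do(P=0), P's equation is replaced by P=0 for every unit. Per-unit U: 3, 1, 0, 2, 5. Mean = 2.2.

2.2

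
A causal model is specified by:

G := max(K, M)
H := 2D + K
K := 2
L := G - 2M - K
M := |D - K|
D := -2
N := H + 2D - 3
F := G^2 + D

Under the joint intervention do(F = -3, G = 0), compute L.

-10

Under do(F = -3, G = 0), each intervened variable's structural equation is replaced by its fixed value.
M = |D - K|  [with D=-2, K=2]  = 4
L = G - 2M - K  [with G=0, M=4, K=2]  = -10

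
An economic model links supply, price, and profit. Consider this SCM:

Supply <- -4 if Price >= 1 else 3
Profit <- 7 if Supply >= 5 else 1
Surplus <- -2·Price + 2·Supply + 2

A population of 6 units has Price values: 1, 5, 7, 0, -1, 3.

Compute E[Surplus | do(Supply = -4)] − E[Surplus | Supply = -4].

3

The intervention sets Supply=-4 in all 6 units regardless of Price. Recomputing Surplus per unit gives -8, -16, -20, -6, -4, -12; average -11.
Conditioning on Supply=-4 selects the 4 unit(s) with Price ∈ {1, 5, 7, 3}. Their Surplus values: -8, -16, -20, -12. Mean = -14.
Difference = -11 − (-14) = 3.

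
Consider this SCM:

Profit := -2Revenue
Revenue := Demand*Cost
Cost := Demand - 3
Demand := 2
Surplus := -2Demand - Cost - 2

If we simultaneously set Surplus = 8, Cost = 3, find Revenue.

Setting Surplus = 8, Cost = 3 by intervention discards those variables' equations.
Revenue = Demand*Cost  [with Demand=2, Cost=3]  = 6

6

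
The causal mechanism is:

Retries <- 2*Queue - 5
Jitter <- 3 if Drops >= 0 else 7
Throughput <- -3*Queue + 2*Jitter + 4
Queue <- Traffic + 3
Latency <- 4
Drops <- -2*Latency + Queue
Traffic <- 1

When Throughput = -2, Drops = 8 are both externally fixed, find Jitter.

3

Setting Throughput = -2, Drops = 8 by intervention discards those variables' equations.
Jitter = 3 if Drops >= 0 else 7  [with Drops=8]  = 3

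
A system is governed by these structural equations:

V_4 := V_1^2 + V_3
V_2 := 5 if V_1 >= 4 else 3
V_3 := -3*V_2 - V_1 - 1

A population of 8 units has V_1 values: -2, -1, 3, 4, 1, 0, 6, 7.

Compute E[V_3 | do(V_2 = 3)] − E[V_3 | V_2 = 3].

-2.05

The intervention sets V_2=3 in all 8 units regardless of V_1. Recomputing V_3 per unit gives -8, -9, -13, -14, -11, -10, -16, -17; average -12.25.
E[V_3|V_2=3] averages over only the 5 units with V_2=3 (V_1 = -2, -1, 3, 1, 0): V_3 = -8, -9, -13, -11, -10, mean -10.2.
Difference = -12.25 − (-10.2) = -2.05.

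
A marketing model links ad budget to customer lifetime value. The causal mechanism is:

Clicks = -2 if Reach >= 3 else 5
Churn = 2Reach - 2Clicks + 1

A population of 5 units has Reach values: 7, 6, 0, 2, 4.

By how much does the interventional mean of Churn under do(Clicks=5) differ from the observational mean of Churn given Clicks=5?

Under do(Clicks=5), Clicks's equation is replaced by Clicks=5 for every unit. Per-unit Churn: 5, 3, -9, -5, -1. Mean = -1.4.
E[Churn|Clicks=5] averages over only the 2 units with Clicks=5 (Reach = 0, 2): Churn = -9, -5, mean -7.
Difference = -1.4 − (-7) = 5.6.

5.6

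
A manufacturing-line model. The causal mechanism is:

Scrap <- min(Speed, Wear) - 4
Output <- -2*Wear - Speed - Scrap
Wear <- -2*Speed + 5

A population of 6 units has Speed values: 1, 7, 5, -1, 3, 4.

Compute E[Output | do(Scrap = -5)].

do(Scrap=-5) breaks Scrap's dependence on Speed. With Scrap=-5 fixed, Output across the units is -2, 16, 10, -8, 4, 7, mean 4.5.

4.5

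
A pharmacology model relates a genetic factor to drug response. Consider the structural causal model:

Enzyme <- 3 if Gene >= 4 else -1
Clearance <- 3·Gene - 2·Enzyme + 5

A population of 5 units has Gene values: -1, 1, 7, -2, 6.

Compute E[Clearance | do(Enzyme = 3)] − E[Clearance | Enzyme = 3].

-12.9

The intervention sets Enzyme=3 in all 5 units regardless of Gene. Recomputing Clearance per unit gives -4, 2, 20, -7, 17; average 5.6.
Observing Enzyme=3 restricts to units where Enzyme's equation naturally yields 3: Gene ∈ {7, 6}. In that subpopulation Clearance = 20, 17, mean 18.5.
Difference = 5.6 − 18.5 = -12.9.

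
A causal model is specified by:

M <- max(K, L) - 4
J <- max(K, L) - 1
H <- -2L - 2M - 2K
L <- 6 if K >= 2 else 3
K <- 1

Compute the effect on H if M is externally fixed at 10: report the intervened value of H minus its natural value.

-22

Intervening sets M = 10 and removes its equation (M <- max(K, L) - 4).
L = 6 if K >= 2 else 3  [with K=1]  = 3
H = -2L - 2M - 2K  [with L=3, M=10, K=1]  = -28
Without intervention: L = 6 if K >= 2 else 3  [with K=1]  = 3; M = max(K, L) - 4  [with K=1, L=3]  = -1; H = -2L - 2M - 2K  [with L=3, M=-1, K=1]  = -6.
Change = -28 − (-6) = -22.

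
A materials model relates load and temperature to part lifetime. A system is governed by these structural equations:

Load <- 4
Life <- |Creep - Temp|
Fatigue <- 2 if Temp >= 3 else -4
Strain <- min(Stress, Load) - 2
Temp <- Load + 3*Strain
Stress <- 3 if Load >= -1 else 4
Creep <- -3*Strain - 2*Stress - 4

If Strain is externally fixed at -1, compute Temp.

The intervention breaks the incoming arrows to Strain: Strain <- min(Stress, Load) - 2 no longer applies, and Strain = -1.
Temp = Load + 3*Strain  [with Load=4, Strain=-1]  = 1

1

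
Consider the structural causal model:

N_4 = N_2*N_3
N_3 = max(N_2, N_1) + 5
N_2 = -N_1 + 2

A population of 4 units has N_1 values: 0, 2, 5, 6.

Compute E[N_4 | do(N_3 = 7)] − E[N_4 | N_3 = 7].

Every unit gets N_3=7 under the intervention. N_4 values become 14, 0, -21, -28; E[N_4|do(N_3=7)] = -8.75.
E[N_4|N_3=7] averages over only the 2 units with N_3=7 (N_1 = 0, 2): N_4 = 14, 0, mean 7.
Difference = -8.75 − 7 = -15.75.

-15.75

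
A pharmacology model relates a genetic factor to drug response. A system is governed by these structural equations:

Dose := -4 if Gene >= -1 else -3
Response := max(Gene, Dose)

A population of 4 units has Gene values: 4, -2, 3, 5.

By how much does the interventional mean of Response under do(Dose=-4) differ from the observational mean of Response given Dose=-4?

-1.5

Every unit gets Dose=-4 under the intervention. Response values become 4, -2, 3, 5; E[Response|do(Dose=-4)] = 2.5.
E[Response|Dose=-4] averages over only the 3 units with Dose=-4 (Gene = 4, 3, 5): Response = 4, 3, 5, mean 4.
Difference = 2.5 − 4 = -1.5.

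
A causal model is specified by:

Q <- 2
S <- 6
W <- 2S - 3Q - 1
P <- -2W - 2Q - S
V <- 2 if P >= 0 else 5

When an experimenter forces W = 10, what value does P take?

The intervention breaks the incoming arrows to W: W <- 2S - 3Q - 1 no longer applies, and W = 10.
P = -2W - 2Q - S  [with W=10, Q=2, S=6]  = -30

-30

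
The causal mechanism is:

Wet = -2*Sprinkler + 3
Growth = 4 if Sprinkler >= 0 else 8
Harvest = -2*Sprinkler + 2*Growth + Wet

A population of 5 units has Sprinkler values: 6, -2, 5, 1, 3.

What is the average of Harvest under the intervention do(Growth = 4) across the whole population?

The intervention sets Growth=4 in all 5 units regardless of Sprinkler. Recomputing Harvest per unit gives -13, 19, -9, 7, -1; average 0.6.

0.6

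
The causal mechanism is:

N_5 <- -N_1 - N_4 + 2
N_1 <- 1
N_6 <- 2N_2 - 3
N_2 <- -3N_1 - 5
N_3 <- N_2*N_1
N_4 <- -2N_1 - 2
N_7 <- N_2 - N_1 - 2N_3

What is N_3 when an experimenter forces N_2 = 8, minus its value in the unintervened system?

The intervention breaks the incoming arrows to N_2: N_2 <- -3N_1 - 5 no longer applies, and N_2 = 8.
N_3 = N_2*N_1  [with N_2=8, N_1=1]  = 8
Without intervention: N_2 = -3N_1 - 5  [with N_1=1]  = -8; N_3 = N_2*N_1  [with N_2=-8, N_1=1]  = -8.
Change = 8 − (-8) = 16.

16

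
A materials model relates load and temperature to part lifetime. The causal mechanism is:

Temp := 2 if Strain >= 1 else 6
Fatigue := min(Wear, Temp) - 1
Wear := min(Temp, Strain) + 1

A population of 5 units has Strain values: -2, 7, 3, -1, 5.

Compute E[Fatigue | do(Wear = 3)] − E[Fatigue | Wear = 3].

0.4

Every unit gets Wear=3 under the intervention. Fatigue values become 2, 1, 1, 2, 1; E[Fatigue|do(Wear=3)] = 1.4.
Conditioning on Wear=3 selects the 3 unit(s) with Strain ∈ {7, 3, 5}. Their Fatigue values: 1, 1, 1. Mean = 1.
Difference = 1.4 − 1 = 0.4.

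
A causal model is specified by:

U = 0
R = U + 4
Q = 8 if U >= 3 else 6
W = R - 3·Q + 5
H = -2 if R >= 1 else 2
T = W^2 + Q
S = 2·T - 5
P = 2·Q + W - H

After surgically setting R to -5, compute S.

655

Under do(R=-5), the mechanism R = U + 4 is discarded; R is fixed at -5.
Q = 8 if U >= 3 else 6  [with U=0]  = 6
W = R - 3·Q + 5  [with R=-5, Q=6]  = -18
T = W^2 + Q  [with W=-18, Q=6]  = 330
S = 2·T - 5  [with T=330]  = 655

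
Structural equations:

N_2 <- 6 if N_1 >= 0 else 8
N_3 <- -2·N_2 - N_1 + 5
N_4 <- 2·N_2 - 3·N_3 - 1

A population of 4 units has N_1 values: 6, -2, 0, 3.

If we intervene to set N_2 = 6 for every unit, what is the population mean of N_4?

37.25

Every unit gets N_2=6 under the intervention. N_4 values become 50, 26, 32, 41; E[N_4|do(N_2=6)] = 37.25.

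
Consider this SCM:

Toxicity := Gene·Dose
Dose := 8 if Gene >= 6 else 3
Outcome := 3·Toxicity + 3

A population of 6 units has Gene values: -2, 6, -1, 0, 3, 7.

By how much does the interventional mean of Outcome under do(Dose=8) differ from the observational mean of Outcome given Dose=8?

-104

Every unit gets Dose=8 under the intervention. Outcome values become -45, 147, -21, 3, 75, 171; E[Outcome|do(Dose=8)] = 55.
Conditioning on Dose=8 selects the 2 unit(s) with Gene ∈ {6, 7}. Their Outcome values: 147, 171. Mean = 159.
Difference = 55 − 159 = -104.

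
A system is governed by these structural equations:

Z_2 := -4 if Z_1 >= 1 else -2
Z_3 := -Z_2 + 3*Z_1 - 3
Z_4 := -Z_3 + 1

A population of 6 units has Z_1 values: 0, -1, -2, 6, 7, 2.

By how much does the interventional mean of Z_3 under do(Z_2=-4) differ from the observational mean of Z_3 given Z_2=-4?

Every unit gets Z_2=-4 under the intervention. Z_3 values become 1, -2, -5, 19, 22, 7; E[Z_3|do(Z_2=-4)] = 7.
E[Z_3|Z_2=-4] averages over only the 3 units with Z_2=-4 (Z_1 = 6, 7, 2): Z_3 = 19, 22, 7, mean 16.
Difference = 7 − 16 = -9.

-9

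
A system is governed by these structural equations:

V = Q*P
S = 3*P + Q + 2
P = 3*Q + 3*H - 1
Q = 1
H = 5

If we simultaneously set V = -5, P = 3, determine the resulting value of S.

12

Under do(V = -5, P = 3), each intervened variable's structural equation is replaced by its fixed value.
S = 3*P + Q + 2  [with P=3, Q=1]  = 12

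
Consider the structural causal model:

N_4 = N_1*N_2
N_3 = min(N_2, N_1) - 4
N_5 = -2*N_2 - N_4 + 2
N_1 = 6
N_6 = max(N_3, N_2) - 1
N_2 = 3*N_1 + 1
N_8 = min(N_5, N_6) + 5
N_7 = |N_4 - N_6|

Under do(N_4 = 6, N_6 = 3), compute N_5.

Setting N_4 = 6, N_6 = 3 by intervention discards those variables' equations.
N_2 = 3*N_1 + 1  [with N_1=6]  = 19
N_5 = -2*N_2 - N_4 + 2  [with N_2=19, N_4=6]  = -42

-42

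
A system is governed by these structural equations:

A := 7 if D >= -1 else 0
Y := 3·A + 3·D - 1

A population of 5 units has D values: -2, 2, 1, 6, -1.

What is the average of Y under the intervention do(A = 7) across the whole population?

do(A=7) breaks A's dependence on D. With A=7 fixed, Y across the units is 14, 26, 23, 38, 17, mean 23.6.

23.6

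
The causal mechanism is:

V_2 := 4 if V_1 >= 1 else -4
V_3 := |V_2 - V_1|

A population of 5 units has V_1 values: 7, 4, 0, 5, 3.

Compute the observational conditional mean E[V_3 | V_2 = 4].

1.25

Observing V_2=4 restricts to units where V_2's equation naturally yields 4: V_1 ∈ {7, 4, 5, 3}. In that subpopulation V_3 = 3, 0, 1, 1, mean 1.25.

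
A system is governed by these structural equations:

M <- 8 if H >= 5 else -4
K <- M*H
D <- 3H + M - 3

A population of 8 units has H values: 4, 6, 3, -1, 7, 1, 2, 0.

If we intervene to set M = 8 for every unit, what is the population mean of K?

Every unit gets M=8 under the intervention. K values become 32, 48, 24, -8, 56, 8, 16, 0; E[K|do(M=8)] = 22.

22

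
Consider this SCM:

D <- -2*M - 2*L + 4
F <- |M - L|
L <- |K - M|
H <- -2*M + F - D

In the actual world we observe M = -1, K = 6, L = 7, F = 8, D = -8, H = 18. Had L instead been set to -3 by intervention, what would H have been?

-8

The intervention breaks the incoming arrows to L: L <- |K - M| no longer applies, and L = -3.
F = |M - L|  [with M=-1, L=-3]  = 2
D = -2*M - 2*L + 4  [with M=-1, L=-3]  = 12
H = -2*M + F - D  [with M=-1, F=2, D=12]  = -8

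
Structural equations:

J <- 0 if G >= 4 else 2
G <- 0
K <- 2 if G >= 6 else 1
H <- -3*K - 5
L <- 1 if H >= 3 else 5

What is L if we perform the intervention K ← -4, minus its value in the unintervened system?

-4

Under do(K=-4), the mechanism K <- 2 if G >= 6 else 1 is discarded; K is fixed at -4.
H = -3*K - 5  [with K=-4]  = 7
L = 1 if H >= 3 else 5  [with H=7]  = 1
Without intervention: K = 2 if G >= 6 else 1  [with G=0]  = 1; H = -3*K - 5  [with K=1]  = -8; L = 1 if H >= 3 else 5  [with H=-8]  = 5.
Change = 1 − 5 = -4.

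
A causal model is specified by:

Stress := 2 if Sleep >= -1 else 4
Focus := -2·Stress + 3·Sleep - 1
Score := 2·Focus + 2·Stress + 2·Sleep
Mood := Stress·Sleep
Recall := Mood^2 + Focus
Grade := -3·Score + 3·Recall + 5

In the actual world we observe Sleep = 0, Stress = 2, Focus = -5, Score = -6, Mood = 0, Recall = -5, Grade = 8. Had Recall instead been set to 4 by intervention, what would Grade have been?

35

Intervening sets Recall = 4 and removes its equation (Recall := Mood^2 + Focus).
Stress = 2 if Sleep >= -1 else 4  [with Sleep=0]  = 2
Focus = -2·Stress + 3·Sleep - 1  [with Stress=2, Sleep=0]  = -5
Score = 2·Focus + 2·Stress + 2·Sleep  [with Focus=-5, Stress=2, Sleep=0]  = -6
Grade = -3·Score + 3·Recall + 5  [with Score=-6, Recall=4]  = 35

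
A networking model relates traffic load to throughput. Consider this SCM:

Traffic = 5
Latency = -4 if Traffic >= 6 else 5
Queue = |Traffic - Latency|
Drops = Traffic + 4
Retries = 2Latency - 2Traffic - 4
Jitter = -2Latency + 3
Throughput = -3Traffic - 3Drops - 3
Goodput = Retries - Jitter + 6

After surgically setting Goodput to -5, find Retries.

-4

do(Goodput=-5) replaces the equation Goodput = Retries - Jitter + 6 with the constant Goodput = -5.
Retries is not downstream of the intervention, so its value is determined by the original equations.
Latency = -4 if Traffic >= 6 else 5  [with Traffic=5]  = 5
Retries = 2Latency - 2Traffic - 4  [with Latency=5, Traffic=5]  = -4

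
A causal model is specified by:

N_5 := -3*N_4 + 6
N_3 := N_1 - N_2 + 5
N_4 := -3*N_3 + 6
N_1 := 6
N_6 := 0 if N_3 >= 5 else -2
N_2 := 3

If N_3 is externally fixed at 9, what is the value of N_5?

69

do(N_3=9) replaces the equation N_3 := N_1 - N_2 + 5 with the constant N_3 = 9.
N_4 = -3*N_3 + 6  [with N_3=9]  = -21
N_5 = -3*N_4 + 6  [with N_4=-21]  = 69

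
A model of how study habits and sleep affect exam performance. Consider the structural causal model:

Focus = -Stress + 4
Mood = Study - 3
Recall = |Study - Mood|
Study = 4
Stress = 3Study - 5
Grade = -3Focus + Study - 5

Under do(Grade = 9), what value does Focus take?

-3

do(Grade=9) replaces the equation Grade = -3Focus + Study - 5 with the constant Grade = 9.
Focus is not downstream of the intervention, so its value is determined by the original equations.
Stress = 3Study - 5  [with Study=4]  = 7
Focus = -Stress + 4  [with Stress=7]  = -3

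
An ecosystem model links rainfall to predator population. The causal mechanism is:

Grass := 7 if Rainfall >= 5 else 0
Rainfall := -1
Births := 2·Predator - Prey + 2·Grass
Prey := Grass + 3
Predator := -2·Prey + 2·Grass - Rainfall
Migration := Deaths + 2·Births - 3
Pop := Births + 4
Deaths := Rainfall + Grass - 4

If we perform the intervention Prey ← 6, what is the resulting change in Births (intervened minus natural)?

do(Prey=6) replaces the equation Prey := Grass + 3 with the constant Prey = 6.
Grass = 7 if Rainfall >= 5 else 0  [with Rainfall=-1]  = 0
Predator = -2·Prey + 2·Grass - Rainfall  [with Prey=6, Grass=0, Rainfall=-1]  = -11
Births = 2·Predator - Prey + 2·Grass  [with Predator=-11, Prey=6, Grass=0]  = -28
Without intervention: Grass = 7 if Rainfall >= 5 else 0  [with Rainfall=-1]  = 0; Prey = Grass + 3  [with Grass=0]  = 3; Predator = -2·Prey + 2·Grass - Rainfall  [with Prey=3, Grass=0, Rainfall=-1]  = -5; Births = 2·Predator - Prey + 2·Grass  [with Predator=-5, Prey=3, Grass=0]  = -13.
Change = -28 − (-13) = -15.

-15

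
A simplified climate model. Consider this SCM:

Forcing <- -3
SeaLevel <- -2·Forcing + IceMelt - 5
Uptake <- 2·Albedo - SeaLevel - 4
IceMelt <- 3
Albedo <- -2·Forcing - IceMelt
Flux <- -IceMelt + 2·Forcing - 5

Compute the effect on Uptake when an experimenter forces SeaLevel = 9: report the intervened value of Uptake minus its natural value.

Under do(SeaLevel=9), the mechanism SeaLevel <- -2·Forcing + IceMelt - 5 is discarded; SeaLevel is fixed at 9.
Albedo = -2·Forcing - IceMelt  [with Forcing=-3, IceMelt=3]  = 3
Uptake = 2·Albedo - SeaLevel - 4  [with Albedo=3, SeaLevel=9]  = -7
Without intervention: Albedo = -2·Forcing - IceMelt  [with Forcing=-3, IceMelt=3]  = 3; SeaLevel = -2·Forcing + IceMelt - 5  [with Forcing=-3, IceMelt=3]  = 4; Uptake = 2·Albedo - SeaLevel - 4  [with Albedo=3, SeaLevel=4]  = -2.
Change = -7 − (-2) = -5.

-5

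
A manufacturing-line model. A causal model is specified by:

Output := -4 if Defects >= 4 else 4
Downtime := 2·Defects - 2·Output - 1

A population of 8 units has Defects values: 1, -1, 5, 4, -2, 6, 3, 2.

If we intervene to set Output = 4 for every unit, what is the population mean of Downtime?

Every unit gets Output=4 under the intervention. Downtime values become -7, -11, 1, -1, -13, 3, -3, -5; E[Downtime|do(Output=4)] = -4.5.

-4.5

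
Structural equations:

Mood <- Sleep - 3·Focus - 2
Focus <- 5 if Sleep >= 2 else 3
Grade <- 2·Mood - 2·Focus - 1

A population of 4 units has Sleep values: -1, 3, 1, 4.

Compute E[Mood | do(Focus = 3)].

-9.25

do(Focus=3) breaks Focus's dependence on Sleep. With Focus=3 fixed, Mood across the units is -12, -8, -10, -7, mean -9.25.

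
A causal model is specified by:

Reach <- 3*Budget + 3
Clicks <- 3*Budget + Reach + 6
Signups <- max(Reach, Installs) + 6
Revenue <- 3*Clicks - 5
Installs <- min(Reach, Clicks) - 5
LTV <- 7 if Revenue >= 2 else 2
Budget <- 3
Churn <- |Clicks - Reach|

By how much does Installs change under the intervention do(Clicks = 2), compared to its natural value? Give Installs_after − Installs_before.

The intervention breaks the incoming arrows to Clicks: Clicks <- 3*Budget + Reach + 6 no longer applies, and Clicks = 2.
Reach = 3*Budget + 3  [with Budget=3]  = 12
Installs = min(Reach, Clicks) - 5  [with Reach=12, Clicks=2]  = -3
Without intervention: Reach = 3*Budget + 3  [with Budget=3]  = 12; Clicks = 3*Budget + Reach + 6  [with Budget=3, Reach=12]  = 27; Installs = min(Reach, Clicks) - 5  [with Reach=12, Clicks=27]  = 7.
Change = -3 − 7 = -10.

-10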